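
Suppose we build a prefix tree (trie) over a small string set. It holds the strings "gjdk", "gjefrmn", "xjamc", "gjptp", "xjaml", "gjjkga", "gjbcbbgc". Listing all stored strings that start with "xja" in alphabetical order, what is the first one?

xjamc

Filter for "xja…" and sort: "xjamc", "xjaml"
The 1st is xjamc.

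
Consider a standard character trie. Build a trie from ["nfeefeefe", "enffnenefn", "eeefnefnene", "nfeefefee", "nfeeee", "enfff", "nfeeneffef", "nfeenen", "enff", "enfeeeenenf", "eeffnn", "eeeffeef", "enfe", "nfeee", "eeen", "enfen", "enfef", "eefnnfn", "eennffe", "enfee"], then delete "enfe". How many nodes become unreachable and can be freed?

0

A node on "enfe"'s path can go only if nothing else ends at it or branches off below it.
Every node on "enfe" is still needed (e.g. by "enfeeeenenf"), so nothing is freed.
Nodes removed: 0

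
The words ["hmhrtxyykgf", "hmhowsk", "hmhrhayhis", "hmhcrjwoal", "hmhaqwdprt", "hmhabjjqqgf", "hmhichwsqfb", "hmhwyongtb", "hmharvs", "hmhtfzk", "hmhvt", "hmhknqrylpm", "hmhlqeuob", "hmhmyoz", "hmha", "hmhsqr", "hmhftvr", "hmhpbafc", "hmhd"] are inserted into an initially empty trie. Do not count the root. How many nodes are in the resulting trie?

97

Insert word by word; a character creates a node only if that edge doesn't already exist:
  "hmhrtxyykgf" → 11 new (h, m, h, r, t, x, y, y, k, g, f)
  "hmhowsk" → prefix "hmh" already present; 4 new (o, w, s, k)
  "hmhrhayhis" → prefix "hmhr" already present; 6 new (h, a, y, h, i, s)
  "hmhcrjwoal" → prefix "hmh" already present; 7 new (c, r, j, w, o, a, l)
  "hmhaqwdprt" → prefix "hmh" already present; 7 new (a, q, w, d, p, r, t)
  "hmhabjjqqgf" → prefix "hmha" already present; 7 new (b, j, j, q, q, g, f)
  "hmhichwsqfb" → prefix "hmh" already present; 8 new (i, c, h, w, s, q, f, b)
  "hmhwyongtb" → prefix "hmh" already present; 7 new (w, y, o, n, g, t, b)
  "hmharvs" → prefix "hmha" already present; 3 new (r, v, s)
  "hmhtfzk" → prefix "hmh" already present; 4 new (t, f, z, k)
  "hmhvt" → prefix "hmh" already present; 2 new (v, t)
  "hmhknqrylpm" → prefix "hmh" already present; 8 new (k, n, q, r, y, l, p, m)
  "hmhlqeuob" → prefix "hmh" already present; 6 new (l, q, e, u, o, b)
  "hmhmyoz" → prefix "hmh" already present; 4 new (m, y, o, z)
  "hmha" → prefix "hmha" already present; 0 new (none)
  "hmhsqr" → prefix "hmh" already present; 3 new (s, q, r)
  "hmhftvr" → prefix "hmh" already present; 4 new (f, t, v, r)
  "hmhpbafc" → prefix "hmh" already present; 5 new (p, b, a, f, c)
  "hmhd" → prefix "hmh" already present; 1 new (d)
Total nodes = 11 + 4 + 6 + 7 + 7 + 7 + 8 + 7 + 3 + 4 + 2 + 8 + 6 + 4 + 0 + 3 + 4 + 5 + 1 = 97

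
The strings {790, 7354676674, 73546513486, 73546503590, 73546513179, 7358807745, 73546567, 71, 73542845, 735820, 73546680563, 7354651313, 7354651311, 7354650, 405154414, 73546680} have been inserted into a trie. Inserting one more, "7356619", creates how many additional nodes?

4

The longest prefix of "7356619" already in the trie is "735" (length 3).
New nodes needed: |"7356619"| − 3 = 7 − 3 = 4.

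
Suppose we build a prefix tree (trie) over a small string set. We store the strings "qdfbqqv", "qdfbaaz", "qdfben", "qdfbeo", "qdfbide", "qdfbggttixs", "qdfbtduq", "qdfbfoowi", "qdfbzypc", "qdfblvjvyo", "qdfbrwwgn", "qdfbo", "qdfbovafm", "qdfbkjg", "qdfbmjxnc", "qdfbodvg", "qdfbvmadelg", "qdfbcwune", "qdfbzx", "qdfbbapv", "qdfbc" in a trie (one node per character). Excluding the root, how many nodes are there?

Count nodes per top-level branch (shared prefixes stored once):
  'q'-branch (qdfbaaz, qdfbbapv, qdfbc, qdfbcwune, qdfben, qdfbeo, qdfbfoowi, qdfbggttixs, qdfbide, qdfbkjg, qdfblvjvyo, qdfbmjxnc, qdfbo, qdfbodvg, qdfbovafm, qdfbqqv, qdfbrwwgn, qdfbtduq, qdfbvmadelg, qdfbzx, qdfbzypc): 80 nodes
Sum: 80

80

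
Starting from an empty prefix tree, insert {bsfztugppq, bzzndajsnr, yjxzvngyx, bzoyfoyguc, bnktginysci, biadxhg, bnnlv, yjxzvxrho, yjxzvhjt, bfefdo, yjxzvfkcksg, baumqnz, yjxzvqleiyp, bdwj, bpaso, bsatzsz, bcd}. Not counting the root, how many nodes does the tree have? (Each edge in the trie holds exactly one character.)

99

Trace insertions, counting only characters that open a new branch:
  "bsfztugppq" → 10 new (b, s, f, z, t, u, g, p, p, q)
  "bzzndajsnr" → prefix "b" already present; 9 new (z, z, n, d, a, j, s, n, r)
  "yjxzvngyx" → 9 new (y, j, x, z, v, n, g, y, x)
  "bzoyfoyguc" → prefix "bz" already present; 8 new (o, y, f, o, y, g, u, c)
  "bnktginysci" → prefix "b" already present; 10 new (n, k, t, g, i, n, y, s, c, i)
  "biadxhg" → prefix "b" already present; 6 new (i, a, d, x, h, g)
  "bnnlv" → prefix "bn" already present; 3 new (n, l, v)
  "yjxzvxrho" → prefix "yjxzv" already present; 4 new (x, r, h, o)
  "yjxzvhjt" → prefix "yjxzv" already present; 3 new (h, j, t)
  "bfefdo" → prefix "b" already present; 5 new (f, e, f, d, o)
  "yjxzvfkcksg" → prefix "yjxzv" already present; 6 new (f, k, c, k, s, g)
  "baumqnz" → prefix "b" already present; 6 new (a, u, m, q, n, z)
  "yjxzvqleiyp" → prefix "yjxzv" already present; 6 new (q, l, e, i, y, p)
  "bdwj" → prefix "b" already present; 3 new (d, w, j)
  "bpaso" → prefix "b" already present; 4 new (p, a, s, o)
  "bsatzsz" → prefix "bs" already present; 5 new (a, t, z, s, z)
  "bcd" → prefix "b" already present; 2 new (c, d)
Total nodes = 10 + 9 + 9 + 8 + 10 + 6 + 3 + 4 + 3 + 5 + 6 + 6 + 6 + 3 + 4 + 5 + 2 = 99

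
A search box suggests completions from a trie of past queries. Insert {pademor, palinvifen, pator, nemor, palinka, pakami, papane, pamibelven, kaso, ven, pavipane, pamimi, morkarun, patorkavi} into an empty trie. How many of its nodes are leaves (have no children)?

13

Leaves are exactly the stored words that no other stored word extends.
Those words: "kaso", "morkarun", "nemor", "pademor", "pakami", "palinka", "palinvifen", "pamibelven", "pamimi", "papane", "patorkavi", "pavipane", "ven"
Leaf count: 13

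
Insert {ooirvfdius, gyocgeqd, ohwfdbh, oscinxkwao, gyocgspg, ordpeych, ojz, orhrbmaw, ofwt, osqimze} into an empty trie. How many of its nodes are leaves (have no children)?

10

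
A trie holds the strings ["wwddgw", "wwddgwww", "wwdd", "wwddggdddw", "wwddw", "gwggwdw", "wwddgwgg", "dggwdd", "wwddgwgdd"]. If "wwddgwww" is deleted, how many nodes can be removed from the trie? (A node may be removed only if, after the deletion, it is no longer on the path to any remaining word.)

2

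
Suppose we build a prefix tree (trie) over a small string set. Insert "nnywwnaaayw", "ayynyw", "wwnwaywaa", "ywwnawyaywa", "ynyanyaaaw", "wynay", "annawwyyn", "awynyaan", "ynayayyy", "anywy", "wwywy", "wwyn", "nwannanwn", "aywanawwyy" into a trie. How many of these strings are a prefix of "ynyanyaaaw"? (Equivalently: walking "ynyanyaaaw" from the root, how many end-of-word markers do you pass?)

1

Traverse "ynyanyaaaw" character by character; count nodes along the way that are marked as word ends.
Prefixes of the query that are stored words: "ynyanyaaaw"
Count: 1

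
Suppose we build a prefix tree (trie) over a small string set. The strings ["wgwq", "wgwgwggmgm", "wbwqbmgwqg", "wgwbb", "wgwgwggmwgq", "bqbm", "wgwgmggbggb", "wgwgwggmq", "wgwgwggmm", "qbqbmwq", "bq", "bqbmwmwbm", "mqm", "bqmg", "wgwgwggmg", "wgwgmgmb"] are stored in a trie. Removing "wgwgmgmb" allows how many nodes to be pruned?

2

Walk "wgwgmgmb" from the leaf back toward the root, removing each node that no remaining word uses.
The suffix "mb" (2 nodes) is used only by "wgwgmgmb"; the node for "wgwgmg" still has the child "g", so pruning stops there.
Nodes removed: 2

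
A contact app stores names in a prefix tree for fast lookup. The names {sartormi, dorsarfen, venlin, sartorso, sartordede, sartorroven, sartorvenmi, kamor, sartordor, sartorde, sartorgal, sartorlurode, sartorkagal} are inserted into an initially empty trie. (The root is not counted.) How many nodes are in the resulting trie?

60

Count nodes per top-level branch (shared prefixes stored once):
  'd'-branch (dorsarfen): 9 nodes
  'k'-branch (kamor): 5 nodes
  's'-branch (sartorde, sartordede, sartordor, sartorgal, sartorkagal, sartorlurode, sartormi, sartorroven, sartorso, sartorvenmi): 40 nodes
  'v'-branch (venlin): 6 nodes
Sum: 60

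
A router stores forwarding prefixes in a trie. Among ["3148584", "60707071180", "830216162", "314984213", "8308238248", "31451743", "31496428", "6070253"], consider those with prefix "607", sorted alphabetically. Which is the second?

Filter for "607…" and sort: "6070253", "60707071180"
The 2nd is 60707071180.

60707071180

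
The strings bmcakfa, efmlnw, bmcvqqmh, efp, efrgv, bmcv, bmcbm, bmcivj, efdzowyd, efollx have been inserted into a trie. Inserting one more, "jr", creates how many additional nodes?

Nothing in the trie begins with "j"; the whole of "jr" is new.
2 − 0 = 2 new nodes.

2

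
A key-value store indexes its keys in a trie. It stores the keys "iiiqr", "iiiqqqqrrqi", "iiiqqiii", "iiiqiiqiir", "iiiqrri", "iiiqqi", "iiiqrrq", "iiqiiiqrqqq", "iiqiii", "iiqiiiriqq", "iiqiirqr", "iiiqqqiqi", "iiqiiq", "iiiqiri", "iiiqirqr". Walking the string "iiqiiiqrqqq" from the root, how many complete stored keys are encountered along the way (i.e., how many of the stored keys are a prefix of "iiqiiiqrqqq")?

Check each prefix of "iiqiiiqrqqq" against the stored set — each match is an end-marker on the path.
Prefixes of the query that are stored words: "iiqiii", "iiqiiiqrqqq"
Count: 2

2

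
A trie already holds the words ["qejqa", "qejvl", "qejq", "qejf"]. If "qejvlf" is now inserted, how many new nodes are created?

1

"qejvl" is already a path in the trie; the remaining "f" must be added.
Each of the 1 remaining characters creates one node.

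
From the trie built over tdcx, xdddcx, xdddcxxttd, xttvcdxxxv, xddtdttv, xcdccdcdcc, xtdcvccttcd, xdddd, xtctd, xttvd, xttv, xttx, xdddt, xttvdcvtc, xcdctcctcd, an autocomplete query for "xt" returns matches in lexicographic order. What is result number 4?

Words with prefix "xt", in lexicographic order: "xtctd", "xtdcvccttcd", "xttv", "xttvcdxxxv", "xttvd", "xttvdcvtc", "xttx"
Position 4: xttvcdxxxv

xttvcdxxxv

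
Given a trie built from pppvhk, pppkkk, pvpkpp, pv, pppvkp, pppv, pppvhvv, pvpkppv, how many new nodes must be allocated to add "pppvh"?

0

Every character of "pppvh" already lies on an existing path (it is a prefix of some stored word).
No new nodes are needed: 0.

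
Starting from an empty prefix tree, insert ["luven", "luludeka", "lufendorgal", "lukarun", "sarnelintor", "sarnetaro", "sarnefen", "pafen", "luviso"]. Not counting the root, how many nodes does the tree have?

51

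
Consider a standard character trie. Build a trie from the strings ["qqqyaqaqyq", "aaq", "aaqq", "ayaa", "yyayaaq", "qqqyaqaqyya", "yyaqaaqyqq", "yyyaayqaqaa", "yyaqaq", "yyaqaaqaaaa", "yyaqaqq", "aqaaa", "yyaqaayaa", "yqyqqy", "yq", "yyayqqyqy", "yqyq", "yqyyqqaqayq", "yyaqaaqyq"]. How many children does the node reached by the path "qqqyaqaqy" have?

The children of the "qqqyaqaqy" node are the distinct next characters among strings starting with "qqqyaqaqy".
Distinct next characters after "qqqyaqaqy": q, y.
That node has 2 child edges.

2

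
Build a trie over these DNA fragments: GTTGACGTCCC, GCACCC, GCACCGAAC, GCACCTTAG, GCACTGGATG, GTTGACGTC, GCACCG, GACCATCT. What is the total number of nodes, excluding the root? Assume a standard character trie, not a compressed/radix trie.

37

Count nodes per top-level branch (shared prefixes stored once):
  'G'-branch (GACCATCT, GCACCC, GCACCG, GCACCGAAC, GCACCTTAG, GCACTGGATG, GTTGACGTC, GTTGACGTCCC): 37 nodes
Sum: 37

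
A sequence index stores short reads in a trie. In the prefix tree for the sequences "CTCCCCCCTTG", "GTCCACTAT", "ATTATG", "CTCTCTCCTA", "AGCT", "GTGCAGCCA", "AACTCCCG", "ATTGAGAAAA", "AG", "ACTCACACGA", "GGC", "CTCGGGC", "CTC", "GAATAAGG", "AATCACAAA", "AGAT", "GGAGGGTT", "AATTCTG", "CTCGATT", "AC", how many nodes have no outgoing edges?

17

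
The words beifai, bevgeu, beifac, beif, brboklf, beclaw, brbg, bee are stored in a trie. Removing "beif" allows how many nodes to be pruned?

Walk "beif" from the leaf back toward the root, removing each node that no remaining word uses.
Every node on "beif" is still needed (e.g. by "beifai"), so nothing is freed.
Nodes removed: 0

0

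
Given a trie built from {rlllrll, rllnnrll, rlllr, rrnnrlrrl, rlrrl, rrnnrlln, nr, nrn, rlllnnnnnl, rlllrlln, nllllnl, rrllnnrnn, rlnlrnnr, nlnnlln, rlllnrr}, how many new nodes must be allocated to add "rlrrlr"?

"rlrrl" is already a path in the trie; the remaining "r" must be added.
New nodes needed: |"rlrrlr"| − 5 = 6 − 5 = 1.

1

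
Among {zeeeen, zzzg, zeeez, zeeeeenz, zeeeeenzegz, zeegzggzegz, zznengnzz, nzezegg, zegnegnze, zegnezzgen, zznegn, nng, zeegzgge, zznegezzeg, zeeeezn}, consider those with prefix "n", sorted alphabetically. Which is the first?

nng

DFS of the "n" subtree visits, in order: "nng", "nzezegg"
The 1st is nng.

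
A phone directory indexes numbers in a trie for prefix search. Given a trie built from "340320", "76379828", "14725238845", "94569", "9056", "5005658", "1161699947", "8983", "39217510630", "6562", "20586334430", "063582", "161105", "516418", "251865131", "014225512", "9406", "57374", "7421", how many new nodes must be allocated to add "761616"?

4

Walking "761616" from the root, the first 2 characters ("76") follow existing edges; "1" is the first miss.
So 6 − 2 = 4 new nodes.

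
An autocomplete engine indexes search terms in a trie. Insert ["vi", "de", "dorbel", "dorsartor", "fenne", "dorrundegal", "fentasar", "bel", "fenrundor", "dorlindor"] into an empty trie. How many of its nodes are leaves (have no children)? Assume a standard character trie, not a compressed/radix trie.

10

Leaves are exactly the stored words that no other stored word extends.
Those words: "bel", "de", "dorbel", "dorlindor", "dorrundegal", "dorsartor", "fenne", "fenrundor", "fentasar", "vi"
Leaf count: 10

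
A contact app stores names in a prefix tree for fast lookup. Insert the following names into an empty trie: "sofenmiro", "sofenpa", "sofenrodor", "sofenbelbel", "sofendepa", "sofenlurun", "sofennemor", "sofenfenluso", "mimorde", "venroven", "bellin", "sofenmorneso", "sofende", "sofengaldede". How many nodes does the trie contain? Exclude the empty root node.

77

Insert word by word; a character creates a node only if that edge doesn't already exist:
  "sofenmiro" → 9 new (s, o, f, e, n, m, i, r, o)
  "sofenpa" → prefix "sofen" already present; 2 new (p, a)
  "sofenrodor" → prefix "sofen" already present; 5 new (r, o, d, o, r)
  "sofenbelbel" → prefix "sofen" already present; 6 new (b, e, l, b, e, l)
  "sofendepa" → prefix "sofen" already present; 4 new (d, e, p, a)
  "sofenlurun" → prefix "sofen" already present; 5 new (l, u, r, u, n)
  "sofennemor" → prefix "sofen" already present; 5 new (n, e, m, o, r)
  "sofenfenluso" → prefix "sofen" already present; 7 new (f, e, n, l, u, s, o)
  "mimorde" → 7 new (m, i, m, o, r, d, e)
  "venroven" → 8 new (v, e, n, r, o, v, e, n)
  "bellin" → 6 new (b, e, l, l, i, n)
  "sofenmorneso" → prefix "sofenm" already present; 6 new (o, r, n, e, s, o)
  "sofende" → prefix "sofende" already present; 0 new (none)
  "sofengaldede" → prefix "sofen" already present; 7 new (g, a, l, d, e, d, e)
Total nodes = 9 + 2 + 5 + 6 + 4 + 5 + 5 + 7 + 7 + 8 + 6 + 6 + 0 + 7 = 77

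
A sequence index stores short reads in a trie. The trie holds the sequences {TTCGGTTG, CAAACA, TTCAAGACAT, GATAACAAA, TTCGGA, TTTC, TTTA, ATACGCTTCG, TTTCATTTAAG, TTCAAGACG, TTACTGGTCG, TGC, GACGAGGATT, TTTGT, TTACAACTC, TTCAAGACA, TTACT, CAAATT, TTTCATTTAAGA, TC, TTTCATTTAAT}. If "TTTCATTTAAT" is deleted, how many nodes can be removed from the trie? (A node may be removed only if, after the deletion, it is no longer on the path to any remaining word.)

A node on "TTTCATTTAAT"'s path can go only if nothing else ends at it or branches off below it.
The suffix "T" (1 node) is used only by "TTTCATTTAAT"; the node for "TTTCATTTAA" still has the child "G", so pruning stops there.
Nodes removed: 1

1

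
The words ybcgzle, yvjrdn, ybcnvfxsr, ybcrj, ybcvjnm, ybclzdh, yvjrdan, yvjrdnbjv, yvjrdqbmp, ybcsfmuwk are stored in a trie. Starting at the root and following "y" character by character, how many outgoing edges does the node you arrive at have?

2

Follow the path "y" to its node, then look at its outgoing edges.
Characters that immediately follow "y" among the stored strings: {b, v}.
That node has 2 child edges.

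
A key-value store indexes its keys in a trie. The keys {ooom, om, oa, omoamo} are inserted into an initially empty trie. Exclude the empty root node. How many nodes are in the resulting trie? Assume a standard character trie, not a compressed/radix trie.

Trie structure (* marks end of a word):
(root)
└─ o
   ├─ a *
   ├─ m *
   │  └─ o
   │     └─ a
   │        └─ m
   │           └─ o *
   └─ o
      └─ o
         └─ m *
Counting every labelled node above: 10.

10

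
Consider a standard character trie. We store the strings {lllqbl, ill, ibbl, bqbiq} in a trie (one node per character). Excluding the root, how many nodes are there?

17

Trie structure (* marks end of a word):
(root)
├─ b
│  └─ q
│     └─ b
│        └─ i
│           └─ q *
├─ i
│  ├─ b
│  │  └─ b
│  │     └─ l *
│  └─ l
│     └─ l *
└─ l
   └─ l
      └─ l
         └─ q
            └─ b
               └─ l *
Counting every labelled node above: 17.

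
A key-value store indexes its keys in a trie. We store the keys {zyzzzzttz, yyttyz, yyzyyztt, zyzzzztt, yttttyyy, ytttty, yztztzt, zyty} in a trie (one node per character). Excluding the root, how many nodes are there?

Trace insertions, counting only characters that open a new branch:
  "zyzzzzttz" → 9 new (z, y, z, z, z, z, t, t, z)
  "yyttyz" → 6 new (y, y, t, t, y, z)
  "yyzyyztt" → prefix "yy" already present; 6 new (z, y, y, z, t, t)
  "zyzzzztt" → prefix "zyzzzztt" already present; 0 new (none)
  "yttttyyy" → prefix "y" already present; 7 new (t, t, t, t, y, y, y)
  "ytttty" → prefix "ytttty" already present; 0 new (none)
  "yztztzt" → prefix "y" already present; 6 new (z, t, z, t, z, t)
  "zyty" → prefix "zy" already present; 2 new (t, y)
Total nodes = 9 + 6 + 6 + 0 + 7 + 0 + 6 + 2 = 36

36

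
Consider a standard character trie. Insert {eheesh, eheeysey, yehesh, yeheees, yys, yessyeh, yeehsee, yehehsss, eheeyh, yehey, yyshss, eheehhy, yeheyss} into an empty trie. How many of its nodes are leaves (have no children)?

A leaf is a node with no children — equivalently, the end of a word that is not a proper prefix of any other stored word.
Those words: "eheehhy", "eheesh", "eheeyh", "eheeysey", "yeehsee", "yeheees", "yehehsss", "yehesh", "yeheyss", "yessyeh", "yyshss"
Leaf count: 11

11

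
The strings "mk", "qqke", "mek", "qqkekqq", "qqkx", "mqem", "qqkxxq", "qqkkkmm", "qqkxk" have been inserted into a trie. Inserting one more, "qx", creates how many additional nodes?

1

Walking "qx" from the root, the first 1 characters ("q") follow existing edges; "x" is the first miss.
So 2 − 1 = 1 new nodes.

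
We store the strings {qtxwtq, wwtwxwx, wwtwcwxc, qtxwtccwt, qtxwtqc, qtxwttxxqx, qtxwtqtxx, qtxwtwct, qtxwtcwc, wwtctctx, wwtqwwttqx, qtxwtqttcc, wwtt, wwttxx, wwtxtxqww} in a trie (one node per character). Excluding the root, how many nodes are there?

59

For each word, the new-node count is its length minus the longest prefix already in the trie:
  "qtxwtq" → 6 new (q, t, x, w, t, q)
  "wwtwxwx" → 7 new (w, w, t, w, x, w, x)
  "wwtwcwxc" → prefix "wwtw" already present; 4 new (c, w, x, c)
  "qtxwtccwt" → prefix "qtxwt" already present; 4 new (c, c, w, t)
  "qtxwtqc" → prefix "qtxwtq" already present; 1 new (c)
  "qtxwttxxqx" → prefix "qtxwt" already present; 5 new (t, x, x, q, x)
  "qtxwtqtxx" → prefix "qtxwtq" already present; 3 new (t, x, x)
  "qtxwtwct" → prefix "qtxwt" already present; 3 new (w, c, t)
  "qtxwtcwc" → prefix "qtxwtc" already present; 2 new (w, c)
  "wwtctctx" → prefix "wwt" already present; 5 new (c, t, c, t, x)
  "wwtqwwttqx" → prefix "wwt" already present; 7 new (q, w, w, t, t, q, x)
  "qtxwtqttcc" → prefix "qtxwtqt" already present; 3 new (t, c, c)
  "wwtt" → prefix "wwt" already present; 1 new (t)
  "wwttxx" → prefix "wwtt" already present; 2 new (x, x)
  "wwtxtxqww" → prefix "wwt" already present; 6 new (x, t, x, q, w, w)
Total nodes = 6 + 7 + 4 + 4 + 1 + 5 + 3 + 3 + 2 + 5 + 7 + 3 + 1 + 2 + 6 = 59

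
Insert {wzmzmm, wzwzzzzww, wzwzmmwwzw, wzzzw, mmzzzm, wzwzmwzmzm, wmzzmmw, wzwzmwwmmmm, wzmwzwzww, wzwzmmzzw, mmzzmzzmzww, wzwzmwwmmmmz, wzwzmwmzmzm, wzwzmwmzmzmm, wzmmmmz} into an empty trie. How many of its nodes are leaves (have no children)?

13

A leaf is a node with no children — equivalently, the end of a word that is not a proper prefix of any other stored word.
Those words: "mmzzmzzmzww", "mmzzzm", "wmzzmmw", "wzmmmmz", "wzmwzwzww", "wzmzmm", "wzwzmmwwzw", "wzwzmmzzw", "wzwzmwmzmzmm", "wzwzmwwmmmmz", "wzwzmwzmzm", "wzwzzzzww", "wzzzw"
Leaf count: 13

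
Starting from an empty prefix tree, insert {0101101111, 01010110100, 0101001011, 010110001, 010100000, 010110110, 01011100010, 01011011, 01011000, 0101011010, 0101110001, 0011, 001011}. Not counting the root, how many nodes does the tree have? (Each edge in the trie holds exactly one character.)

41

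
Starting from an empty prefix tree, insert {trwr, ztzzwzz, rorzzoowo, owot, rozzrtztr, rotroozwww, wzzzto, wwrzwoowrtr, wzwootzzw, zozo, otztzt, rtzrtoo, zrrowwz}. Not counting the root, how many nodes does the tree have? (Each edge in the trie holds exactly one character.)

82

Insert word by word; a character creates a node only if that edge doesn't already exist:
  "trwr" → 4 new (t, r, w, r)
  "ztzzwzz" → 7 new (z, t, z, z, w, z, z)
  "rorzzoowo" → 9 new (r, o, r, z, z, o, o, w, o)
  "owot" → 4 new (o, w, o, t)
  "rozzrtztr" → prefix "ro" already present; 7 new (z, z, r, t, z, t, r)
  "rotroozwww" → prefix "ro" already present; 8 new (t, r, o, o, z, w, w, w)
  "wzzzto" → 6 new (w, z, z, z, t, o)
  "wwrzwoowrtr" → prefix "w" already present; 10 new (w, r, z, w, o, o, w, r, t, r)
  "wzwootzzw" → prefix "wz" already present; 7 new (w, o, o, t, z, z, w)
  "zozo" → prefix "z" already present; 3 new (o, z, o)
  "otztzt" → prefix "o" already present; 5 new (t, z, t, z, t)
  "rtzrtoo" → prefix "r" already present; 6 new (t, z, r, t, o, o)
  "zrrowwz" → prefix "z" already present; 6 new (r, r, o, w, w, z)
Total nodes = 4 + 7 + 9 + 4 + 7 + 8 + 6 + 10 + 7 + 3 + 5 + 6 + 6 = 82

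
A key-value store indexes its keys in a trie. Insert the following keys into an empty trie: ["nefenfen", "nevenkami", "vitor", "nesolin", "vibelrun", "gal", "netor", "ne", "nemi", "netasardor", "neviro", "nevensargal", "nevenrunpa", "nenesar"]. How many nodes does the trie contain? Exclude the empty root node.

Insert word by word; a character creates a node only if that edge doesn't already exist:
  "nefenfen" → 8 new (n, e, f, e, n, f, e, n)
  "nevenkami" → prefix "ne" already present; 7 new (v, e, n, k, a, m, i)
  "vitor" → 5 new (v, i, t, o, r)
  "nesolin" → prefix "ne" already present; 5 new (s, o, l, i, n)
  "vibelrun" → prefix "vi" already present; 6 new (b, e, l, r, u, n)
  "gal" → 3 new (g, a, l)
  "netor" → prefix "ne" already present; 3 new (t, o, r)
  "ne" → prefix "ne" already present; 0 new (none)
  "nemi" → prefix "ne" already present; 2 new (m, i)
  "netasardor" → prefix "net" already present; 7 new (a, s, a, r, d, o, r)
  "neviro" → prefix "nev" already present; 3 new (i, r, o)
  "nevensargal" → prefix "neven" already present; 6 new (s, a, r, g, a, l)
  "nevenrunpa" → prefix "neven" already present; 5 new (r, u, n, p, a)
  "nenesar" → prefix "ne" already present; 5 new (n, e, s, a, r)
Total nodes = 8 + 7 + 5 + 5 + 6 + 3 + 3 + 0 + 2 + 7 + 3 + 6 + 5 + 5 = 65

65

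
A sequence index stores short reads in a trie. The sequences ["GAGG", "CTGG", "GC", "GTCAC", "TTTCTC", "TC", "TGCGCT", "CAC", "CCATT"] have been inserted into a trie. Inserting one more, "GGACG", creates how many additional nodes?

4

The longest prefix of "GGACG" already in the trie is "G" (length 1).
Each of the 4 remaining characters creates one node.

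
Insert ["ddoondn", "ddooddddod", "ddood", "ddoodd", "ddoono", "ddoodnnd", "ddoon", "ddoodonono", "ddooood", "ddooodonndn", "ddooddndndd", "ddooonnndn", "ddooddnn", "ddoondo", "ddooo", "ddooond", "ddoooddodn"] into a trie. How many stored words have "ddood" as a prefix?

Traverse to the node for "ddood", then collect every word in that subtree.
Matches: "ddood", "ddoodd", "ddooddddod", "ddooddndndd", "ddooddnn", "ddoodnnd", "ddoodonono"
Count: 7

7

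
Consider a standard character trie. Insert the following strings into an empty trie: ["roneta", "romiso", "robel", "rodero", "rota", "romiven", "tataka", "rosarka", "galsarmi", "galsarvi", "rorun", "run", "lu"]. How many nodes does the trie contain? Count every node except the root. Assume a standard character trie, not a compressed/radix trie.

Count nodes per top-level branch (shared prefixes stored once):
  'g'-branch (galsarmi, galsarvi): 10 nodes
  'l'-branch (lu): 2 nodes
  'r'-branch (robel, rodero, romiso, romiven, roneta, rorun, rosarka, rota, run): 32 nodes
  't'-branch (tataka): 6 nodes
Sum: 50

50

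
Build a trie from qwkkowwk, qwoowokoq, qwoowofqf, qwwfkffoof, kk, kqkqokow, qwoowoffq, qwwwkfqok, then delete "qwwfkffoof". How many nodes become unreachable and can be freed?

7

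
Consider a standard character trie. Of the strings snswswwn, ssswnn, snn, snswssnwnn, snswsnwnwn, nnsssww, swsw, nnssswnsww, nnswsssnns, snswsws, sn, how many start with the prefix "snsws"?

Filter for entries beginning with "snsws":
Matches: "snswsnwnwn", "snswssnwnn", "snswsws", "snswswwn"
Count: 4

4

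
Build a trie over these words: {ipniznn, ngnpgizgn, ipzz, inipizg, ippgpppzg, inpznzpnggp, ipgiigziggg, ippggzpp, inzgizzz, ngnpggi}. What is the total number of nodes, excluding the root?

61

Trace insertions, counting only characters that open a new branch:
  "ipniznn" → 7 new (i, p, n, i, z, n, n)
  "ngnpgizgn" → 9 new (n, g, n, p, g, i, z, g, n)
  "ipzz" → prefix "ip" already present; 2 new (z, z)
  "inipizg" → prefix "i" already present; 6 new (n, i, p, i, z, g)
  "ippgpppzg" → prefix "ip" already present; 7 new (p, g, p, p, p, z, g)
  "inpznzpnggp" → prefix "in" already present; 9 new (p, z, n, z, p, n, g, g, p)
  "ipgiigziggg" → prefix "ip" already present; 9 new (g, i, i, g, z, i, g, g, g)
  "ippggzpp" → prefix "ippg" already present; 4 new (g, z, p, p)
  "inzgizzz" → prefix "in" already present; 6 new (z, g, i, z, z, z)
  "ngnpggi" → prefix "ngnpg" already present; 2 new (g, i)
Total nodes = 7 + 9 + 2 + 6 + 7 + 9 + 9 + 4 + 6 + 2 = 61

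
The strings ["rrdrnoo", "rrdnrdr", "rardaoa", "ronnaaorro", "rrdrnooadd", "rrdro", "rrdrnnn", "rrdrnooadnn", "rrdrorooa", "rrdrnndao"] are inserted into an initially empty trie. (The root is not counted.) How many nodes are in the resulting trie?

41

For each word, the new-node count is its length minus the longest prefix already in the trie:
  "rrdrnoo" → 7 new (r, r, d, r, n, o, o)
  "rrdnrdr" → prefix "rrd" already present; 4 new (n, r, d, r)
  "rardaoa" → prefix "r" already present; 6 new (a, r, d, a, o, a)
  "ronnaaorro" → prefix "r" already present; 9 new (o, n, n, a, a, o, r, r, o)
  "rrdrnooadd" → prefix "rrdrnoo" already present; 3 new (a, d, d)
  "rrdro" → prefix "rrdr" already present; 1 new (o)
  "rrdrnnn" → prefix "rrdrn" already present; 2 new (n, n)
  "rrdrnooadnn" → prefix "rrdrnooad" already present; 2 new (n, n)
  "rrdrorooa" → prefix "rrdro" already present; 4 new (r, o, o, a)
  "rrdrnndao" → prefix "rrdrnn" already present; 3 new (d, a, o)
Total nodes = 7 + 4 + 6 + 9 + 3 + 1 + 2 + 2 + 4 + 3 = 41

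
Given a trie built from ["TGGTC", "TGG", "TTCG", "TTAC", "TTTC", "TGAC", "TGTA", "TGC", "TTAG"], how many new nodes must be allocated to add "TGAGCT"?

Walking "TGAGCT" from the root, the first 3 characters ("TGA") follow existing edges; "G" is the first miss.
Each of the 3 remaining characters creates one node.

3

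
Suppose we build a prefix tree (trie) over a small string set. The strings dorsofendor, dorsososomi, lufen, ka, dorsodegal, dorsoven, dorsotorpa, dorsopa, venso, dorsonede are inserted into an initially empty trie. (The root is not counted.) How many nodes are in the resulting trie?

Insert word by word; a character creates a node only if that edge doesn't already exist:
  "dorsofendor" → 11 new (d, o, r, s, o, f, e, n, d, o, r)
  "dorsososomi" → prefix "dorso" already present; 6 new (s, o, s, o, m, i)
  "lufen" → 5 new (l, u, f, e, n)
  "ka" → 2 new (k, a)
  "dorsodegal" → prefix "dorso" already present; 5 new (d, e, g, a, l)
  "dorsoven" → prefix "dorso" already present; 3 new (v, e, n)
  "dorsotorpa" → prefix "dorso" already present; 5 new (t, o, r, p, a)
  "dorsopa" → prefix "dorso" already present; 2 new (p, a)
  "venso" → 5 new (v, e, n, s, o)
  "dorsonede" → prefix "dorso" already present; 4 new (n, e, d, e)
Total nodes = 11 + 6 + 5 + 2 + 5 + 3 + 5 + 2 + 5 + 4 = 48

48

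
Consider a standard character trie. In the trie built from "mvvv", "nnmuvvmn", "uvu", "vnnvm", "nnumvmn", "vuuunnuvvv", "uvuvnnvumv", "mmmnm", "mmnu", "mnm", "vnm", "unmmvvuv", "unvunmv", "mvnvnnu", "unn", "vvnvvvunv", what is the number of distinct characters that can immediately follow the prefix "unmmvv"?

The children of the "unmmvv" node are the distinct next characters among strings starting with "unmmvv".
Distinct next characters after "unmmvv": u.
That node has 1 child edge.

1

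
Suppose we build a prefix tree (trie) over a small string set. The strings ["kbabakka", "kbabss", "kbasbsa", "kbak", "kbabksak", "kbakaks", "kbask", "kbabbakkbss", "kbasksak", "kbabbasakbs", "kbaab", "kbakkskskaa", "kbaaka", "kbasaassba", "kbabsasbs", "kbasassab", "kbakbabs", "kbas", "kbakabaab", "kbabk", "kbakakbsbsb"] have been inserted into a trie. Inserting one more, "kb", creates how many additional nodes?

"kb" is already a full path in the trie; only an end-marker is added.
No new nodes are needed: 0.

0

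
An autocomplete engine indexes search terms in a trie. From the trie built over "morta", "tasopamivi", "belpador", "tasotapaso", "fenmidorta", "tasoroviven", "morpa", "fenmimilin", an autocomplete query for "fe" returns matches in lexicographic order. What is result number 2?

Words with prefix "fe", in lexicographic order: "fenmidorta", "fenmimilin"
The 2nd is fenmimilin.

fenmimilin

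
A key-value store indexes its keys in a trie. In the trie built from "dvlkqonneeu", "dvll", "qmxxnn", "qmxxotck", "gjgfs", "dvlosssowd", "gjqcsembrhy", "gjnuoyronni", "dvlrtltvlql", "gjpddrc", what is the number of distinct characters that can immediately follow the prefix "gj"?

4

Follow the path "gj" to its node, then look at its outgoing edges.
Characters that immediately follow "gj" among the stored strings: {g, n, p, q}.
That node has 4 child edges.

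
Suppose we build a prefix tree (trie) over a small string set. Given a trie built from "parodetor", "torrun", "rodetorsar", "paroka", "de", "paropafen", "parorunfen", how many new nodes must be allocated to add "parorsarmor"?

The longest prefix of "parorsarmor" already in the trie is "paror" (length 5).
Each of the 6 remaining characters creates one node.

6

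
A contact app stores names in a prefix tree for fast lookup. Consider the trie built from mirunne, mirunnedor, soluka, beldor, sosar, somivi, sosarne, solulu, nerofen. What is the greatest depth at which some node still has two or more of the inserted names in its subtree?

7

The deepest shared node is where two words last agree before diverging.
"mirunne" and "mirunnedor" agree on "mirunne" (7 characters) before diverging; nothing deeper is shared.
Longest shared-prefix length: 7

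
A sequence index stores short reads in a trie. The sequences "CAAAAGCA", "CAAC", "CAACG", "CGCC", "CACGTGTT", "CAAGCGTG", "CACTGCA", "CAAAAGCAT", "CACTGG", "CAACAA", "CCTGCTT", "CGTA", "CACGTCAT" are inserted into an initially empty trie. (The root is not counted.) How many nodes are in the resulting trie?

For each word, the new-node count is its length minus the longest prefix already in the trie:
  "CAAAAGCA" → 8 new (C, A, A, A, A, G, C, A)
  "CAAC" → prefix "CAA" already present; 1 new (C)
  "CAACG" → prefix "CAAC" already present; 1 new (G)
  "CGCC" → prefix "C" already present; 3 new (G, C, C)
  "CACGTGTT" → prefix "CA" already present; 6 new (C, G, T, G, T, T)
  "CAAGCGTG" → prefix "CAA" already present; 5 new (G, C, G, T, G)
  "CACTGCA" → prefix "CAC" already present; 4 new (T, G, C, A)
  "CAAAAGCAT" → prefix "CAAAAGCA" already present; 1 new (T)
  "CACTGG" → prefix "CACTG" already present; 1 new (G)
  "CAACAA" → prefix "CAAC" already present; 2 new (A, A)
  "CCTGCTT" → prefix "C" already present; 6 new (C, T, G, C, T, T)
  "CGTA" → prefix "CG" already present; 2 new (T, A)
  "CACGTCAT" → prefix "CACGT" already present; 3 new (C, A, T)
Total nodes = 8 + 1 + 1 + 3 + 6 + 5 + 4 + 1 + 1 + 2 + 6 + 2 + 3 = 43

43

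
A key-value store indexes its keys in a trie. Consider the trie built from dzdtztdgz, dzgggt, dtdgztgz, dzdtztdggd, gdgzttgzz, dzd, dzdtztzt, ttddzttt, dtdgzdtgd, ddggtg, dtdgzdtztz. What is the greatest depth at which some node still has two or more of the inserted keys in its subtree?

8

Look for the deepest trie node that still has at least two words in its subtree.
e.g. "dzdtztdggd" and "dzdtztdgz" share the prefix "dzdtztdg" of length 8; no pair shares a longer one.
Longest shared-prefix length: 8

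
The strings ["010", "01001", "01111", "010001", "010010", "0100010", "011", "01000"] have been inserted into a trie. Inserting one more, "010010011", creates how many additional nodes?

Walking "010010011" from the root, the first 6 characters ("010010") follow existing edges; "0" is the first miss.
So 9 − 6 = 3 new nodes.

3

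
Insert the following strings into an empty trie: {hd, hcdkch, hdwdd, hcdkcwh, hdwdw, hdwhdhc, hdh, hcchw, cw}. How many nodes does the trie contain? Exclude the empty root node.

Count nodes per top-level branch (shared prefixes stored once):
  'c'-branch (cw): 2 nodes
  'h'-branch (hcchw, hcdkch, hcdkcwh, hd, hdh, hdwdd, hdwdw, hdwhdhc): 21 nodes
Sum: 23

23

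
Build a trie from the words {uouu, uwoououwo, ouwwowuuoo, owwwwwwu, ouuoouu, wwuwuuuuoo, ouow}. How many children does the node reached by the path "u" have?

Follow the path "u" to its node, then look at its outgoing edges.
Distinct next characters after "u": o, w.
That node has 2 child edges.

2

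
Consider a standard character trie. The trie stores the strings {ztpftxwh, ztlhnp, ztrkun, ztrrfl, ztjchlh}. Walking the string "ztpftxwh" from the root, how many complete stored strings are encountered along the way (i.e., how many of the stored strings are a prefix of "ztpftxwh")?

Traverse "ztpftxwh" character by character; count nodes along the way that are marked as word ends.
Prefixes of the query that are stored words: "ztpftxwh"
Count: 1

1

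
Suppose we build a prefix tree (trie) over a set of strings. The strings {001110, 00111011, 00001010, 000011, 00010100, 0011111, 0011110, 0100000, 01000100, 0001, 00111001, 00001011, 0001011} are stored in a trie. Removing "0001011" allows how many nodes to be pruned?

After clearing the end-marker at "0001011", prune upward until reaching a node still needed by another word.
The suffix "1" (1 node) is used only by "0001011"; the node for "000101" still has the child "0", so pruning stops there.
Nodes removed: 1

1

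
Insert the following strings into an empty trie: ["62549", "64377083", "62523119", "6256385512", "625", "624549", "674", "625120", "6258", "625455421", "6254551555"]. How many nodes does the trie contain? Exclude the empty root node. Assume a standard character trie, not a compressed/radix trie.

43

Count nodes per top-level branch (shared prefixes stored once):
  '6'-branch (624549, 625, 625120, 62523119, 6254551555, 625455421, 62549, 6256385512, 6258, 64377083, 674): 43 nodes
Sum: 43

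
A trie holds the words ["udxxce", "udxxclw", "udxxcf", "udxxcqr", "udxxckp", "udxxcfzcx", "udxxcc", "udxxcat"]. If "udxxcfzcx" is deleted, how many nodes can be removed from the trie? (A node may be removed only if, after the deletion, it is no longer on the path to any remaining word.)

Walk "udxxcfzcx" from the leaf back toward the root, removing each node that no remaining word uses.
The suffix "zcx" (3 nodes) is used only by "udxxcfzcx"; "udxxcf" is itself a stored word, so pruning stops there.
Nodes removed: 3

3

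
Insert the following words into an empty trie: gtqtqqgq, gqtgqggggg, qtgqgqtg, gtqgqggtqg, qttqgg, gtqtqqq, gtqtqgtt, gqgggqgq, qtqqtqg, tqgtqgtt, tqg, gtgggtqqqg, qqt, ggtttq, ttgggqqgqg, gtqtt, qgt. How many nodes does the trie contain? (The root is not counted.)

86

Insert word by word; a character creates a node only if that edge doesn't already exist:
  "gtqtqqgq" → 8 new (g, t, q, t, q, q, g, q)
  "gqtgqggggg" → prefix "g" already present; 9 new (q, t, g, q, g, g, g, g, g)
  "qtgqgqtg" → 8 new (q, t, g, q, g, q, t, g)
  "gtqgqggtqg" → prefix "gtq" already present; 7 new (g, q, g, g, t, q, g)
  "qttqgg" → prefix "qt" already present; 4 new (t, q, g, g)
  "gtqtqqq" → prefix "gtqtqq" already present; 1 new (q)
  "gtqtqgtt" → prefix "gtqtq" already present; 3 new (g, t, t)
  "gqgggqgq" → prefix "gq" already present; 6 new (g, g, g, q, g, q)
  "qtqqtqg" → prefix "qt" already present; 5 new (q, q, t, q, g)
  "tqgtqgtt" → 8 new (t, q, g, t, q, g, t, t)
  "tqg" → prefix "tqg" already present; 0 new (none)
  "gtgggtqqqg" → prefix "gt" already present; 8 new (g, g, g, t, q, q, q, g)
  "qqt" → prefix "q" already present; 2 new (q, t)
  "ggtttq" → prefix "g" already present; 5 new (g, t, t, t, q)
  "ttgggqqgqg" → prefix "t" already present; 9 new (t, g, g, g, q, q, g, q, g)
  "gtqtt" → prefix "gtqt" already present; 1 new (t)
  "qgt" → prefix "q" already present; 2 new (g, t)
Total nodes = 8 + 9 + 8 + 7 + 4 + 1 + 3 + 6 + 5 + 8 + 0 + 8 + 2 + 5 + 9 + 1 + 2 = 86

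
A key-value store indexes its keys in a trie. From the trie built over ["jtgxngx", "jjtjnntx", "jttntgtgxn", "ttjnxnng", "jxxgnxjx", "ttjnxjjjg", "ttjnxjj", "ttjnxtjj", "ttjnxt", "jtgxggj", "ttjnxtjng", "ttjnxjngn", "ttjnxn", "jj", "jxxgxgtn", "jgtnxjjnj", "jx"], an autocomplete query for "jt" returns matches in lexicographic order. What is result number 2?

jtgxngx

Words with prefix "jt", in lexicographic order: "jtgxggj", "jtgxngx", "jttntgtgxn"
Position 2: jtgxngx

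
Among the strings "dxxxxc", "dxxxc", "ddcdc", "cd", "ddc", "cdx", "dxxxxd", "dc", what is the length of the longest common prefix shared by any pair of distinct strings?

The deepest shared node is where two words last agree before diverging.
"dxxxxc" and "dxxxxd" agree on "dxxxx" (5 characters) before diverging; nothing deeper is shared.
Longest shared-prefix length: 5

5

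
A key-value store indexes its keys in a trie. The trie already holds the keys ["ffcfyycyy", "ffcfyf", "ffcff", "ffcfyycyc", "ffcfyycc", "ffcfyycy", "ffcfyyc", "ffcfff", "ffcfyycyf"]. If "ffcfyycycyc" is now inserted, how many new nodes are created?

The longest prefix of "ffcfyycycyc" already in the trie is "ffcfyycyc" (length 9).
Each of the 2 remaining characters creates one node.

2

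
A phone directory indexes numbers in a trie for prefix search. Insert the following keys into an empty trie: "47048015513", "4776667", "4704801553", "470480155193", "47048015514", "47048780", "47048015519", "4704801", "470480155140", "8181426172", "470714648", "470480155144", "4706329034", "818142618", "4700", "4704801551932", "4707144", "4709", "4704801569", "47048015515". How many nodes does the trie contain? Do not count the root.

56

Trace insertions, counting only characters that open a new branch:
  "47048015513" → 11 new (4, 7, 0, 4, 8, 0, 1, 5, 5, 1, 3)
  "4776667" → prefix "47" already present; 5 new (7, 6, 6, 6, 7)
  "4704801553" → prefix "470480155" already present; 1 new (3)
  "470480155193" → prefix "4704801551" already present; 2 new (9, 3)
  "47048015514" → prefix "4704801551" already present; 1 new (4)
  "47048780" → prefix "47048" already present; 3 new (7, 8, 0)
  "47048015519" → prefix "47048015519" already present; 0 new (none)
  "4704801" → prefix "4704801" already present; 0 new (none)
  "470480155140" → prefix "47048015514" already present; 1 new (0)
  "8181426172" → 10 new (8, 1, 8, 1, 4, 2, 6, 1, 7, 2)
  "470714648" → prefix "470" already present; 6 new (7, 1, 4, 6, 4, 8)
  "470480155144" → prefix "47048015514" already present; 1 new (4)
  "4706329034" → prefix "470" already present; 7 new (6, 3, 2, 9, 0, 3, 4)
  "818142618" → prefix "81814261" already present; 1 new (8)
  "4700" → prefix "470" already present; 1 new (0)
  "4704801551932" → prefix "470480155193" already present; 1 new (2)
  "4707144" → prefix "470714" already present; 1 new (4)
  "4709" → prefix "470" already present; 1 new (9)
  "4704801569" → prefix "47048015" already present; 2 new (6, 9)
  "47048015515" → prefix "4704801551" already present; 1 new (5)
Total nodes = 11 + 5 + 1 + 2 + 1 + 3 + 0 + 0 + 1 + 10 + 6 + 1 + 7 + 1 + 1 + 1 + 1 + 1 + 2 + 1 = 56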